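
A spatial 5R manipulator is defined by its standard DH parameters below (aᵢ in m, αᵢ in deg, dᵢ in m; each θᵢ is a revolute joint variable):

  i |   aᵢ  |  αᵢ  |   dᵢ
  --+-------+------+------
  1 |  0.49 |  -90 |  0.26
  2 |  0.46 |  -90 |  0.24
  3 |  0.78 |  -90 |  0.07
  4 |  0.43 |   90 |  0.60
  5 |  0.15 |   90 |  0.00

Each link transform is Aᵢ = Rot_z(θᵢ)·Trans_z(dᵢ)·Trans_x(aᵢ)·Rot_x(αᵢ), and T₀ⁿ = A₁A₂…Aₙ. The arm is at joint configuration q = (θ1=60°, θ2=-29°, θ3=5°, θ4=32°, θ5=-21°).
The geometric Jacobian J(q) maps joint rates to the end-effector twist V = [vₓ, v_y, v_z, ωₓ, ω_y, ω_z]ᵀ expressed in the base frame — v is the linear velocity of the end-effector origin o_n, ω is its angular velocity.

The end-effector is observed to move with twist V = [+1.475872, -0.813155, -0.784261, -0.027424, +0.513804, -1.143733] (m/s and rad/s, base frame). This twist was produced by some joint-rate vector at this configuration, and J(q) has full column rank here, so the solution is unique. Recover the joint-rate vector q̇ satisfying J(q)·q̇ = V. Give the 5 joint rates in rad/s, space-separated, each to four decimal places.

o_n = [1.2783, 1.3855, 1.2731]
J₁: ẑ×o_n = [-1.3855, 1.2783, 0.0000], ω = ẑ
J2: z=[-0.8660, 0.5000, 0.0000] o=[0.2450, 0.4244, 0.2600] → [0.5065, 0.8774, -1.3490, -0.8660, 0.5000, 0.0000]
J3: z=[0.2424, 0.4199, -0.8746] o=[0.2383, 0.8928, 0.4830] → [0.7626, -1.1011, -0.3172, 0.2424, 0.4199, -0.8746]
J4: z=[0.8246, -0.5641, -0.0423] o=[0.6540, 1.4767, 0.7985] → [-0.2716, -0.4177, 0.2769, 0.8246, -0.5641, -0.0423]
J5: z=[0.4764, 0.7328, -0.4858] o=[1.2799, 1.3019, 1.1486] → [0.1319, -0.0585, 0.0410, 0.4764, 0.7328, -0.4858]
q̇ = J⁺·V = [-0.7470, 0.6060, 0.2160, 0.3080, 0.4010]

-0.7470 0.6060 0.2160 0.3080 0.4010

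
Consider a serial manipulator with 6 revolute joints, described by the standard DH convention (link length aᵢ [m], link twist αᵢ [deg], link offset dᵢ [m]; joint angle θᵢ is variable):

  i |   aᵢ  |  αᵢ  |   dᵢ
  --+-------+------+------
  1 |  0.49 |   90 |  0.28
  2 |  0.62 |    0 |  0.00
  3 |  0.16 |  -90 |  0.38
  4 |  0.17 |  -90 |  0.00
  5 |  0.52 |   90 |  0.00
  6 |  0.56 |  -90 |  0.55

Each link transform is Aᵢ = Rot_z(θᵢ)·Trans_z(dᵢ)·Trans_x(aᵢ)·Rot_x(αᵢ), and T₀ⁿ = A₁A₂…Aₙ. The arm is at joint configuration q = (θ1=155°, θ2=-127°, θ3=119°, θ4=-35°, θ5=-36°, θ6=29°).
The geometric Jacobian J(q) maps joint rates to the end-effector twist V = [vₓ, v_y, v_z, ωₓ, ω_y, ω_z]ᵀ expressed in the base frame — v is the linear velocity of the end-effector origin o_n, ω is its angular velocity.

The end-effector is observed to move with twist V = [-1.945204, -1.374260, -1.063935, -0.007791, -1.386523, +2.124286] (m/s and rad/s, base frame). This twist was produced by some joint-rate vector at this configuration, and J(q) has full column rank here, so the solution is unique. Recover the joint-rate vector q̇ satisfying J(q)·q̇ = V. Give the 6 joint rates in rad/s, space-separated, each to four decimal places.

o_n = [-0.7807, 0.9579, 0.6936]
J₁: ẑ×o_n = [-0.9579, -0.7807, 0.0000], ω = ẑ
J2: z=[0.4226, 0.9063, 0.0000] o=[-0.4441, 0.2071, 0.2800] → [0.3749, -0.1748, 0.6224, 0.4226, 0.9063, 0.0000]
J3: z=[0.4226, 0.9063, 0.0000] o=[-0.1059, 0.0494, -0.2152] → [0.8236, -0.3841, 0.9955, 0.4226, 0.9063, 0.0000]
J4: z=[-0.1261, 0.0588, 0.9903] o=[-0.0889, 0.4608, -0.2374] → [-0.4376, -0.5676, -0.0220, -0.1261, 0.0588, 0.9903]
J5: z=[-0.8610, -0.5024, -0.0798] o=[-0.1727, 0.6074, -0.2568] → [-0.4495, 0.8668, -0.6072, -0.8610, -0.5024, -0.0798]
J6: z=[0.1876, -0.4595, 0.8682] o=[-0.4186, 0.9883, -0.0021] → [-0.2933, -0.4449, -0.1721, 0.1876, -0.4595, 0.8682]
q̇ = J⁺·V = [0.7680, -0.5090, -0.9620, 0.5700, -0.6100, 0.8560]

0.7680 -0.5090 -0.9620 0.5700 -0.6100 0.8560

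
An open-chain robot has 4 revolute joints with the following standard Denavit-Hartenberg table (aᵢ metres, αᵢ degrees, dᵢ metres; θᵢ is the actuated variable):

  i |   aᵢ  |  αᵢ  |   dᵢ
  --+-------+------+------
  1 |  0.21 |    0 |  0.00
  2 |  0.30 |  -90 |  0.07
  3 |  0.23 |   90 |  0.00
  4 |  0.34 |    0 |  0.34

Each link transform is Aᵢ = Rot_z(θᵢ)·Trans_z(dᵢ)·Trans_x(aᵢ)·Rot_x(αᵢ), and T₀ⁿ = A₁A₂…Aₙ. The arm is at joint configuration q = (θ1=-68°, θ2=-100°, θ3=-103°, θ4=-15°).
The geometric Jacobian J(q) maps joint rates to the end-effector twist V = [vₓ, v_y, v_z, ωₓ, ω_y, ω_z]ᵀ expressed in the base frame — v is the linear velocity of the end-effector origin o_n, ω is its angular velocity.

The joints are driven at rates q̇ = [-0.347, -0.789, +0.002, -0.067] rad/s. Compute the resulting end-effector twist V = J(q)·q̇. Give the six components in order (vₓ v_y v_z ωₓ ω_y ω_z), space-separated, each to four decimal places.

0.0605 -0.1598 -0.0048 -0.0634 -0.0155 -1.1209

o_n = [0.2138, -0.0760, 0.5376]
J₁: ẑ×o_n = [0.0760, 0.2138, -0.0000], ω = ẑ
J2: z=[0.0000, 0.0000, 1.0000] o=[0.0787, -0.1947, 0.0000] → [-0.1187, 0.1352, 0.0000, 0.0000, 0.0000, 1.0000]
J3: z=[0.2079, -0.9781, 0.0000] o=[-0.2148, -0.2571, 0.0700] → [-0.4574, -0.0972, 0.4569, 0.2079, -0.9781, 0.0000]
J4: z=[0.9531, 0.2026, -0.2250] o=[-0.1642, -0.2463, 0.2941] → [0.0876, -0.3171, 0.0857, 0.9531, 0.2026, -0.2250]
V = J·q̇ = [0.0605, -0.1598, -0.0048, -0.0634, -0.0155, -1.1209]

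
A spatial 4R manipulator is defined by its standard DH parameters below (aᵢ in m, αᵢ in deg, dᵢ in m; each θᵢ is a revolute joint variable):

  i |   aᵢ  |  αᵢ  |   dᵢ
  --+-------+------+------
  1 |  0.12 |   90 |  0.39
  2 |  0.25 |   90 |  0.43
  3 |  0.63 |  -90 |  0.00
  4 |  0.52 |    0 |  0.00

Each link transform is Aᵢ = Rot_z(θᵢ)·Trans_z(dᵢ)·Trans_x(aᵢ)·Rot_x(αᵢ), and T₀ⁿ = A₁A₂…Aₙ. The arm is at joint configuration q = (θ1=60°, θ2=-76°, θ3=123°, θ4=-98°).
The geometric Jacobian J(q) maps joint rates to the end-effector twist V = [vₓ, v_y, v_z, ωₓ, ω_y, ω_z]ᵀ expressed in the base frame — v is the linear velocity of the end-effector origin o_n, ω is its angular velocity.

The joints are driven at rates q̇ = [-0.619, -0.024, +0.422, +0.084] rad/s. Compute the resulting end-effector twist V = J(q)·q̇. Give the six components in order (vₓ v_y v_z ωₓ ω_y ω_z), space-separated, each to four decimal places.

-0.5984 -0.3666 0.2252 -0.2737 -0.3345 -0.6527

o_n = [0.5811, -0.7889, 0.3175]
J₁: ẑ×o_n = [0.7889, 0.5811, -0.0000], ω = ẑ
J2: z=[0.8660, -0.5000, 0.0000] o=[0.0600, 0.1039, 0.3900] → [0.0362, 0.0628, -0.5126, 0.8660, -0.5000, 0.0000]
J3: z=[-0.4851, -0.8403, -0.2419] o=[0.4626, -0.0587, 0.1474] → [-0.3196, 0.0539, 0.4538, -0.4851, -0.8403, -0.2419]
J4: z=[-0.5731, 0.0966, 0.8138] o=[0.8787, -0.3948, 0.4804] → [0.3050, -0.3355, 0.2546, -0.5731, 0.0966, 0.8138]
V = J·q̇ = [-0.5984, -0.3666, 0.2252, -0.2737, -0.3345, -0.6527]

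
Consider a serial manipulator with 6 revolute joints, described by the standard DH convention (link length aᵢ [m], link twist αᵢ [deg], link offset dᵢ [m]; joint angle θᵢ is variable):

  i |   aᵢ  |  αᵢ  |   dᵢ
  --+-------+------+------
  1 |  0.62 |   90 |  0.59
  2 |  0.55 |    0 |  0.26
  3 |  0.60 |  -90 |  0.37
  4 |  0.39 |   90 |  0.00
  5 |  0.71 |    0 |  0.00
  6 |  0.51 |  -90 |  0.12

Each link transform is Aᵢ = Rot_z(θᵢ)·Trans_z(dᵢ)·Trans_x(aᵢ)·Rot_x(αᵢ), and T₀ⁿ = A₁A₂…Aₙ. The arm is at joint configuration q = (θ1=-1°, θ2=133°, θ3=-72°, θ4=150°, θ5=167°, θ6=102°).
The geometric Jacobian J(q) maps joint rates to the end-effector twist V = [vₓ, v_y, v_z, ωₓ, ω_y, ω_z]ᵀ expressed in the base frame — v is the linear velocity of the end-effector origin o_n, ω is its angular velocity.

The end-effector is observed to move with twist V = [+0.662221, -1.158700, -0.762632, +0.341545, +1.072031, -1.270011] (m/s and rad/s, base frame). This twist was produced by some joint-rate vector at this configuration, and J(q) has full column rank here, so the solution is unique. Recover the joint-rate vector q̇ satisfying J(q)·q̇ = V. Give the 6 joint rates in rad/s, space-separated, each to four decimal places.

o_n = [0.9896, -0.6988, 1.6350]
J₁: ẑ×o_n = [0.6988, 0.9896, -0.0000], ω = ẑ
J2: z=[-0.0175, -0.9998, 0.0000] o=[0.6199, -0.0108, 0.5900] → [-1.0449, 0.0182, 0.3816, -0.0175, -0.9998, 0.0000]
J3: z=[-0.0175, -0.9998, 0.0000] o=[0.2403, -0.2642, 0.9922] → [-0.6427, 0.0112, 0.7567, -0.0175, -0.9998, 0.0000]
J4: z=[-0.8745, 0.0153, 0.4848] o=[0.5247, -0.6393, 1.5170] → [0.0307, 0.3286, 0.0450, -0.8745, 0.0153, 0.4848]
J5: z=[0.2575, 0.8617, 0.4373] o=[0.3644, -0.4414, 1.2216] → [0.4688, 0.1669, -0.6050, 0.2575, 0.8617, 0.4373]
J6: z=[0.2575, 0.8617, 0.4373] o=[0.5091, -0.7899, 1.8230] → [-0.2018, 0.2585, -0.3906, 0.2575, 0.8617, 0.4373]
q̇ = J⁺·V = [-0.8870, -0.5460, -0.8410, -0.4680, 0.1690, -0.5260]

-0.8870 -0.5460 -0.8410 -0.4680 0.1690 -0.5260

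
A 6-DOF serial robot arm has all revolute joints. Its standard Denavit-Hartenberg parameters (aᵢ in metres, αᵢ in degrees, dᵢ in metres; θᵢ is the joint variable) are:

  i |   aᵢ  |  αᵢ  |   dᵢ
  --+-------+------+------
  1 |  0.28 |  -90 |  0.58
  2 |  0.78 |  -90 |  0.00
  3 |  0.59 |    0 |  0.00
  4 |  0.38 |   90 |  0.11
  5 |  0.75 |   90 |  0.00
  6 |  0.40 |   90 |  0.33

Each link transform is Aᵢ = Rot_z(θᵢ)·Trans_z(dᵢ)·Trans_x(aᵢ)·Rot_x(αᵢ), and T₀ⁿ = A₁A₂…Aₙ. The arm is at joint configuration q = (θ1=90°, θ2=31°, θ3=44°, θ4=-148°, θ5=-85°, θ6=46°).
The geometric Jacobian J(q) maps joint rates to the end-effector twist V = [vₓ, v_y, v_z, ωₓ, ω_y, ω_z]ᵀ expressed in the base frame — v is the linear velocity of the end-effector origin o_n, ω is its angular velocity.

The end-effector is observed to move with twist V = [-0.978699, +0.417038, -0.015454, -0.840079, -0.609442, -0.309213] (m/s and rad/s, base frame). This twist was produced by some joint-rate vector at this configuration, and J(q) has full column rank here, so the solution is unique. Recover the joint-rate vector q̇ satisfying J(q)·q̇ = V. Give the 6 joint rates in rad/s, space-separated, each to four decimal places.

0.6070 0.0960 0.4890 0.5460 -0.1310 -0.7370

o_n = [0.3428, 1.5294, 0.9291]
J₁: ẑ×o_n = [-1.5294, 0.3428, 0.0000], ω = ẑ
J2: z=[-1.0000, 0.0000, 0.0000] o=[0.0000, 0.2800, 0.5800] → [-0.0000, 0.3491, -1.2494, -1.0000, 0.0000, 0.0000]
J3: z=[-0.0000, -0.5150, -0.8572] o=[0.0000, 0.9486, 0.1783] → [0.1111, -0.2938, 0.1766, -0.0000, -0.5150, -0.8572]
J4: z=[-0.0000, -0.5150, -0.8572] o=[0.4098, 1.3124, -0.0403] → [-0.3133, 0.0575, -0.0345, -0.0000, -0.5150, -0.8572]
J5: z=[0.2419, -0.8317, 0.4997] o=[0.0411, 1.1769, -0.0873] → [-1.0214, -0.0951, 0.3362, 0.2419, -0.8317, 0.4997]
J6: z=[0.9666, 0.2515, -0.0494] o=[-0.0223, 1.5482, 0.5613] → [0.0916, -0.3735, -0.1100, 0.9666, 0.2515, -0.0494]
q̇ = J⁺·V = [0.6070, 0.0960, 0.4890, 0.5460, -0.1310, -0.7370]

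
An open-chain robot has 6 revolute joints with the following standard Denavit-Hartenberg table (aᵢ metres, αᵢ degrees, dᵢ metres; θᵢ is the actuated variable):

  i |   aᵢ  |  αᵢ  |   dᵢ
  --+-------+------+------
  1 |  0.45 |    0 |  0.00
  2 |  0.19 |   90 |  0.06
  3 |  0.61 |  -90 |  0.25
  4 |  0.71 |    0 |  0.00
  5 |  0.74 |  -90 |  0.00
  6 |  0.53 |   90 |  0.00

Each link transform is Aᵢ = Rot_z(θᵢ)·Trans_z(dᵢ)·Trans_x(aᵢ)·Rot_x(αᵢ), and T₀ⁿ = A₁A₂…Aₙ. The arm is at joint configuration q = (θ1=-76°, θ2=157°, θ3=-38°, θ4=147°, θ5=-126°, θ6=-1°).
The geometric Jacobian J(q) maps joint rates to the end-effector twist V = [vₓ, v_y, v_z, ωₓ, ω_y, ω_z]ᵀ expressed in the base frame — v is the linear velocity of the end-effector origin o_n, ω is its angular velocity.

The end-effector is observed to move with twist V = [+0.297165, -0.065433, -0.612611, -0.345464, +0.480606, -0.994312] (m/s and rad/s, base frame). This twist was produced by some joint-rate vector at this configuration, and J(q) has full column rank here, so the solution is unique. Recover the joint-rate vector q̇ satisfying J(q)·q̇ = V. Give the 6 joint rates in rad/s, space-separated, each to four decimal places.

o_n = [-0.2971, 0.7833, -0.6716]
J₁: ẑ×o_n = [-0.7833, -0.2971, 0.0000], ω = ẑ
J2: z=[0.0000, 0.0000, 1.0000] o=[0.1089, -0.4366, 0.0000] → [-1.2199, -0.4060, 0.0000, 0.0000, 0.0000, 1.0000]
J3: z=[0.9877, -0.1564, 0.0000] o=[0.1386, -0.2490, 0.0600] → [0.1144, 0.7226, 0.9514, 0.9877, -0.1564, 0.0000]
J4: z=[0.0963, 0.6081, 0.7880] o=[0.4607, 0.1867, -0.3156] → [-0.6866, -0.5629, 0.5183, 0.0963, 0.6081, 0.7880]
J5: z=[0.0963, 0.6081, 0.7880] o=[0.0054, -0.2163, 0.0510] → [-1.2271, -0.1687, 0.2802, 0.0963, 0.6081, 0.7880]
J6: z=[-0.9663, -0.1329, 0.2206] o=[-0.1714, 0.3629, -0.3743] → [-0.0532, -0.3150, -0.4229, -0.9663, -0.1329, 0.2206]
q̇ = J⁺·V = [-0.9310, -0.2740, -0.9420, -0.3090, 0.7340, -0.5630]

-0.9310 -0.2740 -0.9420 -0.3090 0.7340 -0.5630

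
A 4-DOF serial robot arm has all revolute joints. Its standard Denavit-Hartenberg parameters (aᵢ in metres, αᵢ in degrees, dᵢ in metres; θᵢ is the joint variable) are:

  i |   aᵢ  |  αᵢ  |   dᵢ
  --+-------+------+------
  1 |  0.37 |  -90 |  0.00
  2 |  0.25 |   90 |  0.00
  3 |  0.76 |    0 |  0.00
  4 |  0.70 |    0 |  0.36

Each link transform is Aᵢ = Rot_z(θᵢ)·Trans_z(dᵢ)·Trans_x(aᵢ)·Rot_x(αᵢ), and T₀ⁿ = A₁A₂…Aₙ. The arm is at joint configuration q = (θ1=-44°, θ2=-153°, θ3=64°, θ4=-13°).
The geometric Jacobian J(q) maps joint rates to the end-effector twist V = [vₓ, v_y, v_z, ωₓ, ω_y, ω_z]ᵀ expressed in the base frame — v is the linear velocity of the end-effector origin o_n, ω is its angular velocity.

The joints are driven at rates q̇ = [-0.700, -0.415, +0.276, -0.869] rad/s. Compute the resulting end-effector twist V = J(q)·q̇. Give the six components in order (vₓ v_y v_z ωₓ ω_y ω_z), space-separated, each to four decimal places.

0.7145 -0.2387 -0.3855 -0.0946 -0.4855 -0.1716

o_n = [0.3449, 1.3728, 0.1440]
J₁: ẑ×o_n = [-1.3728, 0.3449, 0.0000], ω = ẑ
J2: z=[0.6947, 0.7193, 0.0000] o=[0.2662, -0.2570, 0.0000] → [0.1036, -0.1000, 1.0755, 0.6947, 0.7193, 0.0000]
J3: z=[-0.3266, 0.3154, -0.8910] o=[0.1059, -0.1023, 0.1135] → [1.3239, -0.2030, -0.5571, -0.3266, 0.3154, -0.8910]
J4: z=[-0.3266, 0.3154, -0.8910] o=[0.3669, 0.5953, 0.2648] → [0.6547, -0.0198, -0.2470, -0.3266, 0.3154, -0.8910]
V = J·q̇ = [0.7145, -0.2387, -0.3855, -0.0946, -0.4855, -0.1716]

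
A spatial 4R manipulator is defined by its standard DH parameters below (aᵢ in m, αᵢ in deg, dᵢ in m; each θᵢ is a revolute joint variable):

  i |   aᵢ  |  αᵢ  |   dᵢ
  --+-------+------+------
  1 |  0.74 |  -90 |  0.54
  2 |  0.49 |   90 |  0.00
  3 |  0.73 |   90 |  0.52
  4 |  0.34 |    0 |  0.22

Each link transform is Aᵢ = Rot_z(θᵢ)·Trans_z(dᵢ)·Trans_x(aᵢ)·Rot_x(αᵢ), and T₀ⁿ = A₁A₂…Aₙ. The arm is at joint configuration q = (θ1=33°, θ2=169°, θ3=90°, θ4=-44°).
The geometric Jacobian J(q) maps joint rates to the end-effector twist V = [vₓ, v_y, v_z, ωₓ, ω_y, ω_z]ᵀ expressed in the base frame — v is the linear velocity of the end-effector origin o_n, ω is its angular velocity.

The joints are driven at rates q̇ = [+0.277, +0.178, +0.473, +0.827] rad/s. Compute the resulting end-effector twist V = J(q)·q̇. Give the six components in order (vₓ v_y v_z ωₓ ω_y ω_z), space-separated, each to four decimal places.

o_n = [-0.4493, 0.8703, 0.1259]
J₁: ẑ×o_n = [-0.8703, -0.4493, 0.0000], ω = ẑ
J2: z=[-0.5446, 0.8387, 0.0000] o=[0.6206, 0.4030, 0.5400] → [-0.3473, -0.2255, 0.6428, -0.5446, 0.8387, 0.0000]
J3: z=[0.1600, 0.1039, -0.9816] o=[0.2172, 0.1411, 0.4465] → [0.6825, 0.7055, 0.1860, 0.1600, 0.1039, -0.9816]
J4: z=[-0.8233, -0.5346, -0.1908] o=[-0.0972, 0.8073, -0.0639] → [-0.0895, 0.2235, -0.2401, -0.8233, -0.5346, -0.1908]
V = J·q̇ = [-0.0541, 0.3540, 0.0038, -0.7021, -0.2437, -0.3451]

-0.0541 0.3540 0.0038 -0.7021 -0.2437 -0.3451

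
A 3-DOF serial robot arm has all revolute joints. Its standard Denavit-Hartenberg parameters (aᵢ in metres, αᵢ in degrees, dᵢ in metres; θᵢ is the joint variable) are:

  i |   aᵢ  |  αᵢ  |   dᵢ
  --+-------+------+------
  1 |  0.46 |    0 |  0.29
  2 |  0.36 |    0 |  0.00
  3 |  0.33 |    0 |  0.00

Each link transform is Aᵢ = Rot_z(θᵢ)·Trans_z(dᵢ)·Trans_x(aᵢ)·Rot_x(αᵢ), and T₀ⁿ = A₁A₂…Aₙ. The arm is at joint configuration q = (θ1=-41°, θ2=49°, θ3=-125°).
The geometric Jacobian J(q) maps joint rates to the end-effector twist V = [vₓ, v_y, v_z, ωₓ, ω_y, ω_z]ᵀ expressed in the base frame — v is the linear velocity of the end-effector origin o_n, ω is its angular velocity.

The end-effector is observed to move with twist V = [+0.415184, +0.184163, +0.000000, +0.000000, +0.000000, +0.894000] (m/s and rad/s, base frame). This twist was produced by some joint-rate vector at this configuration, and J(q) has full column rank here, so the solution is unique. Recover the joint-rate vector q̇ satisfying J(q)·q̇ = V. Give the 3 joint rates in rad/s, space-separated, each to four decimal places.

o_n = [0.5538, -0.5457, 0.2900]
J₁: ẑ×o_n = [0.5457, 0.5538, -0.0000], ω = ẑ
J2: z=[0.0000, 0.0000, 1.0000] o=[0.3472, -0.3018, 0.2900] → [0.2439, 0.2067, -0.0000, 0.0000, 0.0000, 1.0000]
J3: z=[0.0000, 0.0000, 1.0000] o=[0.7037, -0.2517, 0.2900] → [0.2940, -0.1498, 0.0000, 0.0000, 0.0000, 1.0000]
q̇ = J⁺·V = [0.5620, -0.2170, 0.5490]

0.5620 -0.2170 0.5490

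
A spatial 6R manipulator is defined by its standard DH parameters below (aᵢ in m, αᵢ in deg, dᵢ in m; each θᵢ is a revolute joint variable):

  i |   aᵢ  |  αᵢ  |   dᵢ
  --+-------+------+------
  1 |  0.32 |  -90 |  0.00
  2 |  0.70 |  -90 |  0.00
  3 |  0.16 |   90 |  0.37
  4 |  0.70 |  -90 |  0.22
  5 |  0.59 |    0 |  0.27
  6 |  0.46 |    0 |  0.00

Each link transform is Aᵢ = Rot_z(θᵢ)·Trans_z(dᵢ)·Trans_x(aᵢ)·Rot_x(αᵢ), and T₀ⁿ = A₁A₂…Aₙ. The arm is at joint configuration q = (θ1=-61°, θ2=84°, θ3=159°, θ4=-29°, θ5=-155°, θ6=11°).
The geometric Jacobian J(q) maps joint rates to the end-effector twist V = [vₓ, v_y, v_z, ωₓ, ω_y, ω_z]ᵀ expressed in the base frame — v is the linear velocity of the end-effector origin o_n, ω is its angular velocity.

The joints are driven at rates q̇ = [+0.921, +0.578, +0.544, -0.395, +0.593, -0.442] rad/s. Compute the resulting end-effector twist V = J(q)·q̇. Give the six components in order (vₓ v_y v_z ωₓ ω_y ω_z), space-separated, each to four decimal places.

-0.6390 -0.5241 0.9000 0.4685 1.0535 1.0591

o_n = [-0.7802, -0.0982, -0.9316]
J₁: ẑ×o_n = [0.0982, -0.7802, 0.0000], ω = ẑ
J2: z=[0.8746, 0.4848, 0.0000] o=[0.1551, -0.2799, 0.0000] → [-0.4516, 0.8148, 0.6124, 0.8746, 0.4848, 0.0000]
J3: z=[-0.4822, 0.8698, -0.1045] o=[0.1906, -0.3439, -0.6962] → [-0.1791, -0.0120, 0.7260, -0.4822, 0.8698, -0.1045]
J4: z=[-0.7984, -0.4854, -0.3564] o=[-0.0455, -0.0362, -0.5863] → [0.1455, -0.0138, -0.3071, -0.7984, -0.4854, -0.3564]
J5: z=[-0.5966, 0.7179, 0.3587] o=[-0.2784, -0.4923, -0.0608] → [-0.7665, -0.6995, 0.1252, -0.5966, 0.7179, 0.3587]
J6: z=[-0.5966, 0.7179, 0.3587] o=[-0.5948, -0.1526, -0.5141] → [-0.3192, -0.3156, 0.1006, -0.5966, 0.7179, 0.3587]
V = J·q̇ = [-0.6390, -0.5241, 0.9000, 0.4685, 1.0535, 1.0591]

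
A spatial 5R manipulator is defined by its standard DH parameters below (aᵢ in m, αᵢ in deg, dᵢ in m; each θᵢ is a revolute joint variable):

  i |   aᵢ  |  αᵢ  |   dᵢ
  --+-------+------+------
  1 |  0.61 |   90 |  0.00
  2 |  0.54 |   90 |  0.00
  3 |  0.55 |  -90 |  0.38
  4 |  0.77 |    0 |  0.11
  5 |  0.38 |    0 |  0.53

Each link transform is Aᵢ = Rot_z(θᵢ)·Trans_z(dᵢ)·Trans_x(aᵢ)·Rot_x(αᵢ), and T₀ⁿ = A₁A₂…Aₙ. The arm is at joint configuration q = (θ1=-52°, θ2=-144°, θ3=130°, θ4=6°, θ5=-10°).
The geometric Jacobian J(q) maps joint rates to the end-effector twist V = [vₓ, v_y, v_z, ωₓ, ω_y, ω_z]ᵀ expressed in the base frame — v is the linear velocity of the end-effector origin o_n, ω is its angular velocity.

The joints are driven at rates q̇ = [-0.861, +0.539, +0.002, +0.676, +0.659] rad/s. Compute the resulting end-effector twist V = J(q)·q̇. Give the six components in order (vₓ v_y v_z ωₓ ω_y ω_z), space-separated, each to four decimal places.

-1.2358 -0.1509 -0.4843 0.7601 -0.4546 -0.2583

o_n = [0.0765, -1.5386, 0.8749]
J₁: ẑ×o_n = [1.5386, 0.0765, -0.0000], ω = ẑ
J2: z=[-0.7880, -0.6157, 0.0000] o=[0.3756, -0.4807, 0.0000] → [-0.5386, 0.6894, 0.6495, -0.7880, -0.6157, 0.0000]
J3: z=[-0.3619, 0.4632, 0.8090] o=[0.1066, -0.1364, -0.3174] → [1.6866, 0.4071, 0.5213, -0.3619, 0.4632, 0.8090]
J4: z=[0.8881, -0.0926, 0.4503] o=[-0.1868, -0.4452, 0.1978] → [0.4296, -0.4827, -0.9466, 0.8881, -0.0926, 0.4503]
J5: z=[0.8881, -0.0926, 0.4503] o=[-0.2771, -1.1676, 0.4716] → [0.1297, -0.1989, -0.2967, 0.8881, -0.0926, 0.4503]
V = J·q̇ = [-1.2358, -0.1509, -0.4843, 0.7601, -0.4546, -0.2583]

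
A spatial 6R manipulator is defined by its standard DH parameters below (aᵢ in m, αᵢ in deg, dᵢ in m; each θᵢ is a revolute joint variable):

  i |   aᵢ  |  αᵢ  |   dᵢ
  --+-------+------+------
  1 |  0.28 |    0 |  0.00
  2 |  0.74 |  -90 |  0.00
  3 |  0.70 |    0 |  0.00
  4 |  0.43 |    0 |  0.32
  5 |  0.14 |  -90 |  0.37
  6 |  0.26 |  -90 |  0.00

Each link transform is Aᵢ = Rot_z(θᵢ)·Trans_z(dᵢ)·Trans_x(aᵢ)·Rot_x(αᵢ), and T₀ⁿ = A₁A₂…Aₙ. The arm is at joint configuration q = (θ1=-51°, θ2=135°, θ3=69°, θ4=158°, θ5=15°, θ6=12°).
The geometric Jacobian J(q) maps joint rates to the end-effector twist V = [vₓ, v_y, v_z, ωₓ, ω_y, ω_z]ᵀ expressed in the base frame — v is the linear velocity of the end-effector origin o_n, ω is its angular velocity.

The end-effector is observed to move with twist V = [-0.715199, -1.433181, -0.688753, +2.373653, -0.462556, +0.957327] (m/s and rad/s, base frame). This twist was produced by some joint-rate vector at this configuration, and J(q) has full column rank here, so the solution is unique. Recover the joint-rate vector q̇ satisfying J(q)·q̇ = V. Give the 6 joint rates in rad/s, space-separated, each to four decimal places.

0.2420 0.8280 -0.6500 -0.7730 -0.9860 -0.2400

o_n = [-0.4027, 0.3585, 0.0091]
J₁: ẑ×o_n = [-0.3585, -0.4027, 0.0000], ω = ẑ
J2: z=[0.0000, 0.0000, 1.0000] o=[0.1762, -0.2176, 0.0000] → [-0.5761, -0.5789, 0.0000, 0.0000, 0.0000, 1.0000]
J3: z=[-0.9945, 0.1045, 0.0000] o=[0.2536, 0.5183, 0.0000] → [0.0010, 0.0091, 0.2275, -0.9945, 0.1045, 0.0000]
J4: z=[-0.9945, 0.1045, 0.0000] o=[0.2798, 0.7678, -0.6535] → [0.0693, 0.6590, 0.4784, -0.9945, 0.1045, 0.0000]
J5: z=[-0.9945, 0.1045, 0.0000] o=[-0.0691, 0.5096, -0.3390] → [0.0364, 0.3463, 0.1851, -0.9945, 0.1045, 0.0000]
J6: z=[0.0923, 0.8781, 0.4695] o=[-0.4440, 0.4829, -0.2154] → [0.2556, -0.0013, -0.0477, 0.0923, 0.8781, 0.4695]
q̇ = J⁺·V = [0.2420, 0.8280, -0.6500, -0.7730, -0.9860, -0.2400]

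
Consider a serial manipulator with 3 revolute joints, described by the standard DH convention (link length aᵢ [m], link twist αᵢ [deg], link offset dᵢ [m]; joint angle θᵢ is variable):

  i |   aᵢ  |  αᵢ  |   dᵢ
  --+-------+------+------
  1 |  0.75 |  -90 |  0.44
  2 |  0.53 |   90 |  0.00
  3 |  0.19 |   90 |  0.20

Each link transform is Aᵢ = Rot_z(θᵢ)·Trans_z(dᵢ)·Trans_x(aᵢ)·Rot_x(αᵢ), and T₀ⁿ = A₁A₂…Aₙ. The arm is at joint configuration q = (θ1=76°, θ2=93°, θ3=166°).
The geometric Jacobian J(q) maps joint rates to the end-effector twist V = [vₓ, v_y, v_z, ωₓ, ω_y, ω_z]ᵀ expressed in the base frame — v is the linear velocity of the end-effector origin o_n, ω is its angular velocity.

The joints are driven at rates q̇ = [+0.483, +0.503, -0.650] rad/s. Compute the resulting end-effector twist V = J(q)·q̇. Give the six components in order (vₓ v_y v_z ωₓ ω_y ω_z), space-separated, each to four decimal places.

o_n = [0.1808, 0.9151, 0.0844]
J₁: ẑ×o_n = [-0.9151, 0.1808, 0.0000], ω = ẑ
J2: z=[-0.9703, 0.2419, 0.0000] o=[0.1814, 0.7277, 0.4400] → [-0.0860, -0.3451, -0.1816, -0.9703, 0.2419, 0.0000]
J3: z=[0.2416, 0.9690, -0.0523] o=[0.1747, 0.7008, -0.0893] → [0.1795, -0.0423, 0.0459, 0.2416, 0.9690, -0.0523]
V = J·q̇ = [-0.6019, -0.0588, -0.1212, -0.6451, -0.5081, 0.5170]

-0.6019 -0.0588 -0.1212 -0.6451 -0.5081 0.5170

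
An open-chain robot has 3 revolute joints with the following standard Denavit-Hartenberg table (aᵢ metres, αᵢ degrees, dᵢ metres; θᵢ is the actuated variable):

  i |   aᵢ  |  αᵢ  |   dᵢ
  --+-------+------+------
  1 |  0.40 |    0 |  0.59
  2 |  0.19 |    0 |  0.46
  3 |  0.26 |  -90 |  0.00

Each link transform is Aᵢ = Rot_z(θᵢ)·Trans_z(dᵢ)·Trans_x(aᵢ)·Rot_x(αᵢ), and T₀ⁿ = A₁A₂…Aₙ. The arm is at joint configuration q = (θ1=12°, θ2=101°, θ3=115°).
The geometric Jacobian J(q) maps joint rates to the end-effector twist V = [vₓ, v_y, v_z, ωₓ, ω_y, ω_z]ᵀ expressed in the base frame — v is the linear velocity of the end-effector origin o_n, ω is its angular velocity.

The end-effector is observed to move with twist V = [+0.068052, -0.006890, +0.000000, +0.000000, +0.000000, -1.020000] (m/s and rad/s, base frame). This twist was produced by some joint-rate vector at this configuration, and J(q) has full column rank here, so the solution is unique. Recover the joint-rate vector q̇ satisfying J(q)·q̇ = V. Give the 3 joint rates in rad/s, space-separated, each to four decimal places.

o_n = [0.1430, 0.0648, 1.0500]
J₁: ẑ×o_n = [-0.0648, 0.1430, 0.0000], ω = ẑ
J2: z=[0.0000, 0.0000, 1.0000] o=[0.3913, 0.0832, 0.5900] → [0.0183, -0.2482, 0.0000, 0.0000, 0.0000, 1.0000]
J3: z=[0.0000, 0.0000, 1.0000] o=[0.3170, 0.2581, 1.0500] → [0.1932, -0.1740, 0.0000, 0.0000, 0.0000, 1.0000]
q̇ = J⁺·V = [-0.6960, -0.4890, 0.1650]

-0.6960 -0.4890 0.1650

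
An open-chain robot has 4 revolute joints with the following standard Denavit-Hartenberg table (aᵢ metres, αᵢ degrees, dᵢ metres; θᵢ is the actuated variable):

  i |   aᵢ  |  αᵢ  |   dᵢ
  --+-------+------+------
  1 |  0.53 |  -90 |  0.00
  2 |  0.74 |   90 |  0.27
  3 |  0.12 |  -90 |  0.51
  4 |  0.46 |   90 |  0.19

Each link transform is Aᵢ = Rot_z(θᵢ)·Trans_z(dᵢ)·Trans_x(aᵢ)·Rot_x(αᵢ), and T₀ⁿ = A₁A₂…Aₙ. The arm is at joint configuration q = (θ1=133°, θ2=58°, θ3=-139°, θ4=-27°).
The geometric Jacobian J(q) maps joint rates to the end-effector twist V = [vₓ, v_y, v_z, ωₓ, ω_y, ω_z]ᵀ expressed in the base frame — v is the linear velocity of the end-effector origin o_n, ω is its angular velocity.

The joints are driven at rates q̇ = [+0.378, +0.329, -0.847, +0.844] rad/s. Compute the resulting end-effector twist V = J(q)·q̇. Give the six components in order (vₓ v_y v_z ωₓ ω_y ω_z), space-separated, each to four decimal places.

o_n = [-0.7835, 1.1643, -0.0132]
J₁: ẑ×o_n = [-1.1643, -0.7835, 0.0000], ω = ẑ
J2: z=[-0.7314, -0.6820, 0.0000] o=[-0.3615, 0.3876, 0.0000] → [0.0090, -0.0097, -0.8559, -0.7314, -0.6820, 0.0000]
J3: z=[-0.5784, 0.6202, 0.5299] o=[-0.8264, 0.4903, -0.6276] → [0.0238, 0.3780, -0.4164, -0.5784, 0.6202, 0.5299]
J4: z=[0.3149, 0.7690, -0.5564] o=[-1.0310, 0.8252, -0.2805] → [0.3942, -0.2219, -0.0835, 0.3149, 0.7690, -0.5564]
V = J·q̇ = [-0.1246, -0.8068, 0.0006, 0.5150, -0.1007, -0.5404]

-0.1246 -0.8068 0.0006 0.5150 -0.1007 -0.5404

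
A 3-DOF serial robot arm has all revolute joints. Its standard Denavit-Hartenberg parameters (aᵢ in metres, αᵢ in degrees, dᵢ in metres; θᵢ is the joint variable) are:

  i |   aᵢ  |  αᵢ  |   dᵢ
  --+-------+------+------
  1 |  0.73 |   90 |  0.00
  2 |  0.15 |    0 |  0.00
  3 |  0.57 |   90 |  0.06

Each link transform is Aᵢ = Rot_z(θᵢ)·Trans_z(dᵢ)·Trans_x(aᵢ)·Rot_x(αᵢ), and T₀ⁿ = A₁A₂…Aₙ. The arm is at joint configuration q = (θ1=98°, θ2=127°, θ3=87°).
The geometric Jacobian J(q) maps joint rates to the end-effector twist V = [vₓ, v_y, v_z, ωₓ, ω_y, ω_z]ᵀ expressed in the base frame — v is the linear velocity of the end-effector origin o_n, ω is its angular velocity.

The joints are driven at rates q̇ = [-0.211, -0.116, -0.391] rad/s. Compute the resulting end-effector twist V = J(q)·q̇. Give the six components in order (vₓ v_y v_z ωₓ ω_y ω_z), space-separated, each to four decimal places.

0.0572 -0.1539 0.2501 -0.5021 -0.0706 -0.2110

o_n = [0.0361, 0.1739, -0.1989]
J₁: ẑ×o_n = [-0.1739, 0.0361, 0.0000], ω = ẑ
J2: z=[0.9903, 0.1392, 0.0000] o=[-0.1016, 0.7229, 0.0000] → [-0.0277, 0.1970, -0.5628, 0.9903, 0.1392, 0.0000]
J3: z=[0.9903, 0.1392, 0.0000] o=[-0.0890, 0.6335, 0.1198] → [-0.0444, 0.3156, -0.4726, 0.9903, 0.1392, 0.0000]
V = J·q̇ = [0.0572, -0.1539, 0.2501, -0.5021, -0.0706, -0.2110]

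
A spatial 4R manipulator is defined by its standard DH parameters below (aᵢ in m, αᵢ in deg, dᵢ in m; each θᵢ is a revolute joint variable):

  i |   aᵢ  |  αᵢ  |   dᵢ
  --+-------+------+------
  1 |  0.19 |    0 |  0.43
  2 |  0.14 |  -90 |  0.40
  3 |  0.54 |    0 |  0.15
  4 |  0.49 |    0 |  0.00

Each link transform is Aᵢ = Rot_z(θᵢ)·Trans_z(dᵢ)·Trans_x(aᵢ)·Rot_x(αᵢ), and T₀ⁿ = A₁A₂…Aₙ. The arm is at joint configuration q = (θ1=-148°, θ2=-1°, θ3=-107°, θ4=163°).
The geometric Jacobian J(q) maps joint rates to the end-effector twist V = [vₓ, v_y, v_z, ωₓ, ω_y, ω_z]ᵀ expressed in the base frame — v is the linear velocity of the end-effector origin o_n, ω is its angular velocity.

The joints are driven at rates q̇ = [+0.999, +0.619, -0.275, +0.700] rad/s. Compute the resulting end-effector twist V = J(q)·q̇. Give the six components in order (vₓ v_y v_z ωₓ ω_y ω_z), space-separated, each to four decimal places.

0.7918 -0.2291 -0.1599 0.2189 -0.3643 1.6180

o_n = [-0.3034, -0.3612, 0.9402]
J₁: ẑ×o_n = [0.3612, -0.3034, 0.0000], ω = ẑ
J2: z=[0.0000, 0.0000, 1.0000] o=[-0.1611, -0.1007, 0.4300] → [0.2605, -0.1423, 0.0000, 0.0000, 0.0000, 1.0000]
J3: z=[0.5150, -0.8572, 0.0000] o=[-0.2811, -0.1728, 0.8300] → [-0.0944, -0.0567, -0.1161, 0.5150, -0.8572, 0.0000]
J4: z=[0.5150, -0.8572, 0.0000] o=[-0.0685, -0.2201, 1.3464] → [0.3482, 0.2092, -0.2740, 0.5150, -0.8572, 0.0000]
V = J·q̇ = [0.7918, -0.2291, -0.1599, 0.2189, -0.3643, 1.6180]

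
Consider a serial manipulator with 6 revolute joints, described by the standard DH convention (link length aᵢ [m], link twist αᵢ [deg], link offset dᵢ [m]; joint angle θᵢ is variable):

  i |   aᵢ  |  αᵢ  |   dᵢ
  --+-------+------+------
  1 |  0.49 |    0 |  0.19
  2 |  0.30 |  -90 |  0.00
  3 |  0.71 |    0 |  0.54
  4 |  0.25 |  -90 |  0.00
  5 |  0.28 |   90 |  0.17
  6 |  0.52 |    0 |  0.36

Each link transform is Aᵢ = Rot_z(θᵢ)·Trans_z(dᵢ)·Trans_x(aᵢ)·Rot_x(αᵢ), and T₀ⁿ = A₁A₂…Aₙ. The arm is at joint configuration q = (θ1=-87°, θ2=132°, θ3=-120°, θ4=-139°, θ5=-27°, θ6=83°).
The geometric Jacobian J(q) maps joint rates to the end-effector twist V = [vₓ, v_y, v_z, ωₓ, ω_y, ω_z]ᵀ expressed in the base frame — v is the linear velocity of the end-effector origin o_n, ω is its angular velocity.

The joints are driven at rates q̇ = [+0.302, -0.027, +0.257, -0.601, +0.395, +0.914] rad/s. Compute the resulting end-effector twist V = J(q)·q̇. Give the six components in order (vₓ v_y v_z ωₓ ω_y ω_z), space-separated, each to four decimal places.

o_n = [-1.2613, -0.3385, 0.5505]
J₁: ẑ×o_n = [0.3385, -1.2613, 0.0000], ω = ẑ
J2: z=[0.0000, 0.0000, 1.0000] o=[0.0256, -0.4893, 0.1900] → [-0.1508, -1.2870, 0.0000, 0.0000, 0.0000, 1.0000]
J3: z=[-0.7071, 0.7071, 0.0000] o=[0.2378, -0.2772, 0.1900] → [0.2549, 0.2549, 1.1034, -0.7071, 0.7071, 0.0000]
J4: z=[-0.7071, 0.7071, 0.0000] o=[-0.3951, -0.1464, 0.8049] → [-0.1799, -0.1799, 0.7484, -0.7071, 0.7071, 0.0000]
J5: z=[-0.6941, -0.6941, 0.1908] o=[-0.4288, -0.1801, 0.5595] → [0.0365, -0.1651, -0.4679, -0.6941, -0.6941, 0.1908]
J6: z=[-0.5688, 0.6913, 0.4456] o=[-0.6704, -0.2419, 0.3470] → [0.1837, -0.1476, 0.4635, -0.5688, 0.6913, 0.4456]
V = J·q̇ = [0.4623, -0.3727, 0.0726, -0.5508, 0.1144, 0.7577]

0.4623 -0.3727 0.0726 -0.5508 0.1144 0.7577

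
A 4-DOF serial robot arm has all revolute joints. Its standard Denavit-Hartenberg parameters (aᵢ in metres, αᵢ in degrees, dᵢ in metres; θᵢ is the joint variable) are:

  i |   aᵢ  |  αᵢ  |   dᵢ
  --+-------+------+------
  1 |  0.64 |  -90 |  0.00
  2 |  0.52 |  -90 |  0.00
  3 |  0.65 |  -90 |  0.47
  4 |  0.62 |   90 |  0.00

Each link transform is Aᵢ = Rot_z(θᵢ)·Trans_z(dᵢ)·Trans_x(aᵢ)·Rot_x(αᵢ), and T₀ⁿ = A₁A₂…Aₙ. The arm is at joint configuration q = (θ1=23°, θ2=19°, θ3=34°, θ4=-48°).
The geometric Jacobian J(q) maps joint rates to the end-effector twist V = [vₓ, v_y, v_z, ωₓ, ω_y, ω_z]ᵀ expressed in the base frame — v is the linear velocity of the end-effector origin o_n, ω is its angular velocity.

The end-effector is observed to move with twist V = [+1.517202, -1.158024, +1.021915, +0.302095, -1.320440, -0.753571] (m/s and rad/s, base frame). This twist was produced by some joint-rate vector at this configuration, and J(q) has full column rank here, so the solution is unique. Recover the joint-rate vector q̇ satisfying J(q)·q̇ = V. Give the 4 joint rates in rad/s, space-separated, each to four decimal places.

-0.9920 -0.8850 -0.1480 0.5410

o_n = [1.7638, 0.1018, -1.3368]
J₁: ẑ×o_n = [-0.1018, 1.7638, 0.0000], ω = ẑ
J2: z=[-0.3907, 0.9205, 0.0000] o=[0.5891, 0.2501, 0.0000] → [-1.2305, -0.5223, -1.0234, -0.3907, 0.9205, 0.0000]
J3: z=[-0.2997, -0.1272, -0.9455] o=[1.0417, 0.4422, -0.1693] → [-0.1733, -1.0326, 0.1939, -0.2997, -0.1272, -0.9455]
J4: z=[-0.1628, -0.9697, 0.1821] o=[1.5119, 0.2469, -0.7891] → [0.5575, -0.0433, 0.2679, -0.1628, -0.9697, 0.1821]
q̇ = J⁺·V = [-0.9920, -0.8850, -0.1480, 0.5410]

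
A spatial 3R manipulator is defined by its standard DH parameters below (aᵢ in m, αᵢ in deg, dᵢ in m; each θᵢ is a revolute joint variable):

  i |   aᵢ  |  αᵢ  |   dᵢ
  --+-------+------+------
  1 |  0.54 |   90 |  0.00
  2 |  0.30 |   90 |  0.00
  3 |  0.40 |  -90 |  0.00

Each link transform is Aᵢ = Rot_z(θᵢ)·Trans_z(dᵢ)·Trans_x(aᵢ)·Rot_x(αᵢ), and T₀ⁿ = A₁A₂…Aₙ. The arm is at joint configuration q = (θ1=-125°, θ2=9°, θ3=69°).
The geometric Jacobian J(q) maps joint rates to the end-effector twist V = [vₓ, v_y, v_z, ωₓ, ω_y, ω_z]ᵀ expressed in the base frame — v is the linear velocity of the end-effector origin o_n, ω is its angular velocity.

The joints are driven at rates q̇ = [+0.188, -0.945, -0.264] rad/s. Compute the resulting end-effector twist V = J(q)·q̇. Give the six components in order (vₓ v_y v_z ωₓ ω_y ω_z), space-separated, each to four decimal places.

o_n = [-0.8668, -0.5868, 0.0694]
J₁: ẑ×o_n = [0.5868, -0.8668, 0.0000], ω = ẑ
J2: z=[-0.8192, 0.5736, 0.0000] o=[-0.3097, -0.4423, 0.0000] → [0.0398, 0.0568, 0.4379, -0.8192, 0.5736, 0.0000]
J3: z=[-0.0897, -0.1281, -0.9877] o=[-0.4797, -0.6851, 0.0469] → [0.0941, 0.3844, -0.0584, -0.0897, -0.1281, -0.9877]
V = J·q̇ = [0.0479, -0.3181, -0.3984, 0.7978, -0.5082, 0.4487]

0.0479 -0.3181 -0.3984 0.7978 -0.5082 0.4487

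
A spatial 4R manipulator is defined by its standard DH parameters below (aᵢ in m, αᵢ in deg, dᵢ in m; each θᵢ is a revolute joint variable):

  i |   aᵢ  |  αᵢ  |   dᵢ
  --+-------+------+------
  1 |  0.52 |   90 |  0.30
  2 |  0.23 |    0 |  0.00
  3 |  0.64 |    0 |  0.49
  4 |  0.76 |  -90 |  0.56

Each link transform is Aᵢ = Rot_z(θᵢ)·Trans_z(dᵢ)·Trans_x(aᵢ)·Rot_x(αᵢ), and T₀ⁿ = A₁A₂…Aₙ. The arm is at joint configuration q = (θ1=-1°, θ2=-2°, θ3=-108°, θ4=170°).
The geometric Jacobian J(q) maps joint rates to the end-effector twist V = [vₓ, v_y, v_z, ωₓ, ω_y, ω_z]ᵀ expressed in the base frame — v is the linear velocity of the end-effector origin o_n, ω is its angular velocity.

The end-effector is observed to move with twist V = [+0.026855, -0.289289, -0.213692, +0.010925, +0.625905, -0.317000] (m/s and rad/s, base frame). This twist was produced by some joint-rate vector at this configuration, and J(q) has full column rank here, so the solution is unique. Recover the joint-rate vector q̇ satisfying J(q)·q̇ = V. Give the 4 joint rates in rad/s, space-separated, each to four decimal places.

o_n = [0.8925, -1.0657, 0.3487]
J₁: ẑ×o_n = [1.0657, 0.8925, -0.0000], ω = ẑ
J2: z=[-0.0175, -0.9998, 0.0000] o=[0.5199, -0.0091, 0.3000] → [-0.0487, 0.0009, 0.3910, -0.0175, -0.9998, 0.0000]
J3: z=[-0.0175, -0.9998, 0.0000] o=[0.7497, -0.0131, 0.2920] → [-0.0568, 0.0010, 0.1611, -0.0175, -0.9998, 0.0000]
J4: z=[-0.0175, -0.9998, 0.0000] o=[0.5223, -0.4992, -0.3094] → [-0.6581, 0.0115, 0.3800, -0.0175, -0.9998, 0.0000]
q̇ = J⁺·V = [-0.3170, 0.0300, -0.1090, -0.5470]

-0.3170 0.0300 -0.1090 -0.5470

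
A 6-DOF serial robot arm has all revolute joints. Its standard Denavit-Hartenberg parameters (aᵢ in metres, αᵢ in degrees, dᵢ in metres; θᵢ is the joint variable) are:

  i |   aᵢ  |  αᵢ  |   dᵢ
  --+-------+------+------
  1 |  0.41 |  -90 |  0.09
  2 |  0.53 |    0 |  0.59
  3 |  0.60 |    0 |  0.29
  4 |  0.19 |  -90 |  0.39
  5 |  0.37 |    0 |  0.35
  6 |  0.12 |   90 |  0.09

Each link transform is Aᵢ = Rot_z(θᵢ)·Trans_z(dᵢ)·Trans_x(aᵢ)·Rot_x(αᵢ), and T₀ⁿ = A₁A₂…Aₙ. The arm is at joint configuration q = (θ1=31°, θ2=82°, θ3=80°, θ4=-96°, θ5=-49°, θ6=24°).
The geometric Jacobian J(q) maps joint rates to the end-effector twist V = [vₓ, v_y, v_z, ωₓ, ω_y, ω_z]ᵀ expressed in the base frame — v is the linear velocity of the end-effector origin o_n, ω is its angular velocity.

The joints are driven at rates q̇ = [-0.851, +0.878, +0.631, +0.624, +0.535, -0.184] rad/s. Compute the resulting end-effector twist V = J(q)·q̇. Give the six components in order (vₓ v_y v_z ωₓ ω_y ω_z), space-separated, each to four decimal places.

o_n = [-1.0543, 1.2331, -1.2939]
J₁: ẑ×o_n = [-1.2331, -1.0543, 0.0000], ω = ẑ
J2: z=[-0.5150, 0.8572, 0.0000] o=[0.3514, 0.2112, 0.0900] → [-1.1862, -0.7128, 0.6786, -0.5150, 0.8572, 0.0000]
J3: z=[-0.5150, 0.8572, 0.0000] o=[0.1108, 0.7549, -0.4348] → [-0.7364, -0.4424, 0.7523, -0.5150, 0.8572, 0.0000]
J4: z=[-0.5150, 0.8572, 0.0000] o=[-0.5277, 0.7096, -0.6203] → [-0.5774, -0.3470, 0.1817, -0.5150, 0.8572, 0.0000]
J5: z=[-0.7831, -0.4705, -0.4067] o=[-0.6623, 1.0837, -0.7938] → [0.2961, -0.2322, -0.3014, -0.7831, -0.4705, -0.4067]
J6: z=[-0.7831, -0.4705, -0.4067] o=[-0.9956, 1.2092, -1.1579] → [0.0737, -0.0826, -0.0463, -0.7831, -0.4705, -0.4067]
V = J·q̇ = [-0.6723, -0.3333, 1.0312, -1.3734, 1.6632, -0.9938]

-0.6723 -0.3333 1.0312 -1.3734 1.6632 -0.9938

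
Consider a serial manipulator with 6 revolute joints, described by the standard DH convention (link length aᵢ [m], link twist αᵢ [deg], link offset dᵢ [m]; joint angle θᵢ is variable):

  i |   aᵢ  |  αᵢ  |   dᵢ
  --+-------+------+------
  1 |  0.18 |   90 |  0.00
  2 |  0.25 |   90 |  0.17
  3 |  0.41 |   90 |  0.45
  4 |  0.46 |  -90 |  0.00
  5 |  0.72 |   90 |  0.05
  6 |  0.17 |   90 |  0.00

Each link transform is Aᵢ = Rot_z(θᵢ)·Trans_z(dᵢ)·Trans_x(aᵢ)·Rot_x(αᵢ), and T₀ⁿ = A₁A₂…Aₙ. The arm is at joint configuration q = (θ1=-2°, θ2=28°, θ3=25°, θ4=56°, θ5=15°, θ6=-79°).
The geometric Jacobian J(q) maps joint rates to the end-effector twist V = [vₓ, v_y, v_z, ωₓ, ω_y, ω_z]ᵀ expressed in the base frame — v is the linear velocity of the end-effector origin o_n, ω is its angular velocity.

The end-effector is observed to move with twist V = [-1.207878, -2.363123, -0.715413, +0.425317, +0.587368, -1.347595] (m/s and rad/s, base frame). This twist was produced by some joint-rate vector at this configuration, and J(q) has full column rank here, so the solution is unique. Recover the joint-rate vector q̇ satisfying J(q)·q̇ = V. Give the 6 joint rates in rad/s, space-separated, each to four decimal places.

-0.8760 -0.6550 0.5050 -0.6080 -0.0640 0.6390

o_n = [1.8767, -0.9072, -0.6316]
J₁: ẑ×o_n = [0.9072, 1.8767, -0.0000], ω = ẑ
J2: z=[-0.0349, -0.9994, 0.0000] o=[0.1799, -0.0063, 0.0000] → [0.6312, -0.0220, 1.7273, -0.0349, -0.9994, 0.0000]
J3: z=[0.4692, -0.0164, -0.8829] o=[0.3946, -0.1839, 0.1174] → [-0.6264, -0.9573, -0.3151, 0.4692, -0.0164, -0.8829]
J4: z=[0.4046, 0.8927, 0.1984] o=[0.9275, -0.3759, -0.1055] → [-0.3642, 0.4011, -1.0623, 0.4046, 0.8927, 0.1984]
J5: z=[-0.3884, 0.3641, -0.8465] o=[1.3084, -0.4979, -0.3328] → [-0.4553, -0.5972, -0.0480, -0.3884, 0.3641, -0.8465]
J6: z=[0.6051, 0.7936, 0.0638] o=[1.7894, -0.8307, -0.7557] → [0.1034, -0.0695, -0.1157, 0.6051, 0.7936, 0.0638]
q̇ = J⁺·V = [-0.8760, -0.6550, 0.5050, -0.6080, -0.0640, 0.6390]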